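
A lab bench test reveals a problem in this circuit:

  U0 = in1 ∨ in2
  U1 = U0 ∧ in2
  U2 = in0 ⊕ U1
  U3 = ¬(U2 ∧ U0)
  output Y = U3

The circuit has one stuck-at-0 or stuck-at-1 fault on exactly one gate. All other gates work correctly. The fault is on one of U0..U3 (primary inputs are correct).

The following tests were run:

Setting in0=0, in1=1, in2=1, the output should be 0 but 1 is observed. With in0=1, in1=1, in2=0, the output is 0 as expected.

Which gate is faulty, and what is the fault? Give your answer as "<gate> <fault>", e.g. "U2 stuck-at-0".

Fault-free values for test 1 (in0=0, in1=1, in2=1): U0=1, U1=1, U2=1, U3=0, giving Y=0. Observed 1.
Test 1: faults giving observed 1 are {U0 stuck-at-0, U1 stuck-at-0, U2 stuck-at-0, U3 stuck-at-1}.
Test 2 (in0=1, in1=1, in2=0): fault-free U0=1, U1=0, U2=1, U3=0 → 0; observed 0. Eliminates U0 stuck-at-0, U2 stuck-at-0, U3 stuck-at-1.
Only U1 stuck-at-0 is consistent with every test.

U1 stuck-at-0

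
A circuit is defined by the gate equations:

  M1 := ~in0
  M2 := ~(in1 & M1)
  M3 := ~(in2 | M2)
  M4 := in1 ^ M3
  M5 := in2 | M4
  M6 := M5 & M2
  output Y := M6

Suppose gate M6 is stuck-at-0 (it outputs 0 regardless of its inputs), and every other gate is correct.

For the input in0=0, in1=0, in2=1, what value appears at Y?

Propagate with M6 forced: M1=1, M2=1, M3=0, M4=0, M5=1, M6=0 [stuck-at-0].
So Y = 0. (Without the fault it would be 1.)

0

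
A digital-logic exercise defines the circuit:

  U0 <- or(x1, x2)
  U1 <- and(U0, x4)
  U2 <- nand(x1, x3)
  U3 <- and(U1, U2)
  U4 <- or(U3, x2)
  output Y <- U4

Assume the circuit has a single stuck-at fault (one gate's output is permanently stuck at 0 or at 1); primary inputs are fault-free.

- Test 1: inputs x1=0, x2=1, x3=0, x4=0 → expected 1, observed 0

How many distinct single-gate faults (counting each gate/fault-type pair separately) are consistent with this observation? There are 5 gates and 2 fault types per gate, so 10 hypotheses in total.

Fault-free: U0=1, U1=0, U2=1, U3=0, U4=1 → 1. Observed 0.
  U0 stuck-at-0: output 1 ✗
  U0 stuck-at-1: output 1 ✗
  U1 stuck-at-0: output 1 ✗
  U1 stuck-at-1: output 1 ✗
  U2 stuck-at-0: output 1 ✗
  U2 stuck-at-1: output 1 ✗
  U3 stuck-at-0: output 1 ✗
  U3 stuck-at-1: output 1 ✗
  U4 stuck-at-0: output 0 ✓
  U4 stuck-at-1: output 1 ✗
Consistent faults: {U4 stuck-at-0} — 1 in all.

1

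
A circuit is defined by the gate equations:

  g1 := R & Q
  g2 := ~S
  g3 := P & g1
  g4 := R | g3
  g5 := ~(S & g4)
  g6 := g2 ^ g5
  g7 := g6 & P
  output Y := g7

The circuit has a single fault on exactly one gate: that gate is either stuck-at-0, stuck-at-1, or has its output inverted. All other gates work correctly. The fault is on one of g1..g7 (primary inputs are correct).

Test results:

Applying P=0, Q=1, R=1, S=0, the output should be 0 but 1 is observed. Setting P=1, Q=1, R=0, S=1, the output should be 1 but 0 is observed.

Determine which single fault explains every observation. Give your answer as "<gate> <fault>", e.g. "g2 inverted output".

g7 inverted output

Fault-free values for test 1 (P=0, Q=1, R=1, S=0): g1=1, g2=1, g3=0, g4=1, g5=1, g6=0, g7=0, giving Y=0. Observed 1.
Test 1: faults giving observed 1 are {g7 stuck-at-1, g7 inverted output}.
Test 2 (P=1, Q=1, R=0, S=1): fault-free g1=0, g2=0, g3=0, g4=0, g5=1, g6=1, g7=1 → 1; observed 0. Eliminates g7 stuck-at-1.
Only g7 inverted output is consistent with every test.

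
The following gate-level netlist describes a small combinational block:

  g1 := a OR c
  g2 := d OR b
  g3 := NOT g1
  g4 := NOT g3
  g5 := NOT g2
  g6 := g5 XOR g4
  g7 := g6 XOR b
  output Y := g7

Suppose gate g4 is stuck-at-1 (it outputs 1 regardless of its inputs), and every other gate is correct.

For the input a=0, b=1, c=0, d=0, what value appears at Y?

0

Propagate with g4 forced: g1=0, g2=1, g3=1, g4=1 [stuck-at-1], g5=0, g6=1, g7=0.
So Y = 0. (Without the fault it would be 1.)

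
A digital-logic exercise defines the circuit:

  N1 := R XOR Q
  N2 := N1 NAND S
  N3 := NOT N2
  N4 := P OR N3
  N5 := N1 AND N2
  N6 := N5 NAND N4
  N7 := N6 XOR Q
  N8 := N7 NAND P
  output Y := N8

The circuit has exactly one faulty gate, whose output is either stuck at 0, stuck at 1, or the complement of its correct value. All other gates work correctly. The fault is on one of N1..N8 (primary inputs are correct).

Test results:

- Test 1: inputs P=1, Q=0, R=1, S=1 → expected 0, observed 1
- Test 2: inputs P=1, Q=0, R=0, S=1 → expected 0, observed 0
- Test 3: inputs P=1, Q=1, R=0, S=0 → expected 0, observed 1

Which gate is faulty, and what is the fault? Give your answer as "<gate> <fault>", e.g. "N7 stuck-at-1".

Fault-free values for test 1 (P=1, Q=0, R=1, S=1): N1=1, N2=0, N3=1, N4=1, N5=0, N6=1, N7=1, N8=0, giving Y=0. Observed 1.
Test 1: faults giving observed 1 are {N2 stuck-at-1, N2 inverted output, N5 stuck-at-1, N5 inverted output, N6 stuck-at-0, N6 inverted output, N7 stuck-at-0, N7 inverted output, N8 stuck-at-1, N8 inverted output}.
Test 2 (P=1, Q=0, R=0, S=1): fault-free N1=0, N2=1, N3=0, N4=1, N5=0, N6=1, N7=1, N8=0 → 0; observed 0. Eliminates N5 stuck-at-1, N5 inverted output, N6 stuck-at-0, N6 inverted output, N7 stuck-at-0, N7 inverted output, N8 stuck-at-1, N8 inverted output.
Test 3 (P=1, Q=1, R=0, S=0): fault-free N1=1, N2=1, N3=0, N4=1, N5=1, N6=0, N7=1, N8=0 → 0; observed 1. Eliminates N2 stuck-at-1.
Only N2 inverted output is consistent with every test.

N2 inverted output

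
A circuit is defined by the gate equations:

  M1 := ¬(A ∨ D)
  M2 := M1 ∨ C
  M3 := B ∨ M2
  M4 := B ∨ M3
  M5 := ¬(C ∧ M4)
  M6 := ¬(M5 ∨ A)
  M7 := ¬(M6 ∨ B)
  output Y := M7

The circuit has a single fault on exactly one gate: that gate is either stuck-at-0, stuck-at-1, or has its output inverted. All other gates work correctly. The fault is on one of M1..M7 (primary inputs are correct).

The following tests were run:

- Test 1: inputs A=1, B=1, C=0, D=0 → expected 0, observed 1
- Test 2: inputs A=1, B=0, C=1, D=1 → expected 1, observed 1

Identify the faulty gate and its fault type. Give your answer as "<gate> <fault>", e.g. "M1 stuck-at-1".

M7 stuck-at-1

Fault-free values for test 1 (A=1, B=1, C=0, D=0): M1=0, M2=0, M3=1, M4=1, M5=1, M6=0, M7=0, giving Y=0. Observed 1.
Test 1: faults giving observed 1 are {M7 stuck-at-1, M7 inverted output}.
Test 2 (A=1, B=0, C=1, D=1): fault-free M1=0, M2=1, M3=1, M4=1, M5=0, M6=0, M7=1 → 1; observed 1. Eliminates M7 inverted output.
Only M7 stuck-at-1 is consistent with every test.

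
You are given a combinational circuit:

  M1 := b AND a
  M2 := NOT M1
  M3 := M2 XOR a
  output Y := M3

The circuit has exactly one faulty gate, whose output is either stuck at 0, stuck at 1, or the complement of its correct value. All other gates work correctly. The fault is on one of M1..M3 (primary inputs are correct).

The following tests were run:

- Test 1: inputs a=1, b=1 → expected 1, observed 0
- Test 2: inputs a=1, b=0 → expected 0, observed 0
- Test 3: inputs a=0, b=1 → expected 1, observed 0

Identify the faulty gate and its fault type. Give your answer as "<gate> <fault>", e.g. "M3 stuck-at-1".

Fault-free values for test 1 (a=1, b=1): M1=1, M2=0, M3=1, giving Y=1. Observed 0.
Test 1: faults giving observed 0 are {M1 stuck-at-0, M1 inverted output, M2 stuck-at-1, M2 inverted output, M3 stuck-at-0, M3 inverted output}.
Test 2 (a=1, b=0): fault-free M1=0, M2=1, M3=0 → 0; observed 0. Eliminates M1 inverted output, M2 inverted output, M3 inverted output.
Test 3 (a=0, b=1): fault-free M1=0, M2=1, M3=1 → 1; observed 0. Eliminates M1 stuck-at-0, M2 stuck-at-1.
Only M3 stuck-at-0 is consistent with every test.

M3 stuck-at-0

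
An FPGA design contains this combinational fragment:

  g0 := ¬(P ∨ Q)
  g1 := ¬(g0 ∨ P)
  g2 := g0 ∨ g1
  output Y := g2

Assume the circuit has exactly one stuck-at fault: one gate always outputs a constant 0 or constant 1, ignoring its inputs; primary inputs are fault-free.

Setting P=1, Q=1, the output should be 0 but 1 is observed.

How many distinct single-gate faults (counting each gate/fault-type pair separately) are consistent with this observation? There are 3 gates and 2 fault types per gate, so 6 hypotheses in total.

3

Fault-free: g0=0, g1=0, g2=0 → 0. Observed 1.
  g0 stuck-at-0: output 0 ✗
  g0 stuck-at-1: output 1 ✓
  g1 stuck-at-0: output 0 ✗
  g1 stuck-at-1: output 1 ✓
  g2 stuck-at-0: output 0 ✗
  g2 stuck-at-1: output 1 ✓
Consistent faults: {g0 stuck-at-1, g1 stuck-at-1, g2 stuck-at-1} — 3 in all.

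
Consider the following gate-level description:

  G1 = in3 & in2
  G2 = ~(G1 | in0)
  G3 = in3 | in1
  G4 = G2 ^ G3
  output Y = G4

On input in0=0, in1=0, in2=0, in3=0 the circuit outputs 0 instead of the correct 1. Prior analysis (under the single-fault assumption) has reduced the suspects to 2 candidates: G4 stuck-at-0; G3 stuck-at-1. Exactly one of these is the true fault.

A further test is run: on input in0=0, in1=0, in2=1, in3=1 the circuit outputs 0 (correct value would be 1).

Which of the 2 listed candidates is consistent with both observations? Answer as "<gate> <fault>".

Evaluate each candidate on input in0=0, in1=0, in2=1, in3=1:
  G4 stuck-at-0: G1=1, G2=0, G3=1, G4=0 [stuck-at-0] → 0 — matches
  G3 stuck-at-1: G1=1, G2=0, G3=1 [stuck-at-1], G4=1 → 1 — eliminated
Only G4 stuck-at-0 reproduces the observed 0.

G4 stuck-at-0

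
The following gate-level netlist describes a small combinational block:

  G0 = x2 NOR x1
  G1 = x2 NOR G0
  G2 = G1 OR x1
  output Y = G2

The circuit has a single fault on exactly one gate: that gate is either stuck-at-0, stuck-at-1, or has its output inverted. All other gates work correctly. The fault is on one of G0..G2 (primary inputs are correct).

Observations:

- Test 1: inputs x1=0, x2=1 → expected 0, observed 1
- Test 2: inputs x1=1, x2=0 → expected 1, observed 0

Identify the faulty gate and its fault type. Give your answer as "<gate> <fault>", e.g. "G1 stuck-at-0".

G2 inverted output

Fault-free values for test 1 (x1=0, x2=1): G0=0, G1=0, G2=0, giving Y=0. Observed 1.
Test 1: faults giving observed 1 are {G1 stuck-at-1, G1 inverted output, G2 stuck-at-1, G2 inverted output}.
Test 2 (x1=1, x2=0): fault-free G0=0, G1=1, G2=1 → 1; observed 0. Eliminates G1 stuck-at-1, G1 inverted output, G2 stuck-at-1.
Only G2 inverted output is consistent with every test.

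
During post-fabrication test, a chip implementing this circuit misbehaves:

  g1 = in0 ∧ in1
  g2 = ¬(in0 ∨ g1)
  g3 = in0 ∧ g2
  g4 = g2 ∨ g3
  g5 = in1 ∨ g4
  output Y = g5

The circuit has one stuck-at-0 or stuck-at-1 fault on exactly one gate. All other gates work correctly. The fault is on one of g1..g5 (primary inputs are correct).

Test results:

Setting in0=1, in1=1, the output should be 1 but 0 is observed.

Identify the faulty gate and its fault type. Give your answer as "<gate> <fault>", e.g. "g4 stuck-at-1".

Fault-free values for test 1 (in0=1, in1=1): g1=1, g2=0, g3=0, g4=0, g5=1, giving Y=1. Observed 0.
Test 1: faults giving observed 0 are {g5 stuck-at-0}.
Only g5 stuck-at-0 is consistent with every test.

g5 stuck-at-0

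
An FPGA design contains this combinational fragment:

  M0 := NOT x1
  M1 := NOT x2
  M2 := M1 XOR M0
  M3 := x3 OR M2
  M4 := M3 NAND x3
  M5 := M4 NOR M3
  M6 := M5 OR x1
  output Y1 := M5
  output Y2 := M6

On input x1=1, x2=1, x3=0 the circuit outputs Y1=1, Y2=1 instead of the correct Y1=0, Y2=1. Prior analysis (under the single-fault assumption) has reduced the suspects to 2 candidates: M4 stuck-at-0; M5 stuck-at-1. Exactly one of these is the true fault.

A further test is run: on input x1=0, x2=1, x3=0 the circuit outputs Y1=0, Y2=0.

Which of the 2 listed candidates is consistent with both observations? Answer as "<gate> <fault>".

M4 stuck-at-0

Evaluate each candidate on input x1=0, x2=1, x3=0:
  M4 stuck-at-0: M0=1, M1=0, M2=1, M3=1, M4=0 [stuck-at-0], M5=0, M6=0 → Y1=0, Y2=0 — matches
  M5 stuck-at-1: M0=1, M1=0, M2=1, M3=1, M4=1, M5=1 [stuck-at-1], M6=1 → Y1=1, Y2=1 — eliminated
Only M4 stuck-at-0 reproduces the observed Y1=0, Y2=0.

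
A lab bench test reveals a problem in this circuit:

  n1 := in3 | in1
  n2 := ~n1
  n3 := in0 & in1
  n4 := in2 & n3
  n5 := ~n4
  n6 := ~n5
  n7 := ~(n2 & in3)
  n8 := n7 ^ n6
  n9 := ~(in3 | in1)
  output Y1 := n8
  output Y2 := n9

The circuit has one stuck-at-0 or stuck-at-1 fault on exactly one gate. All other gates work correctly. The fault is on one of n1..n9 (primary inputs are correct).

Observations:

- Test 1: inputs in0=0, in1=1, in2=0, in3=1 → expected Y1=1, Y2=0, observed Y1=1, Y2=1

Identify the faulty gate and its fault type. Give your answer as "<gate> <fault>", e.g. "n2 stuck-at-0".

Fault-free values for test 1 (in0=0, in1=1, in2=0, in3=1): n1=1, n2=0, n3=0, n4=0, n5=1, n6=0, n7=1, n8=1, n9=0, giving Y1=1, Y2=0. Observed Y1=1, Y2=1.
Test 1: faults giving observed Y1=1, Y2=1 are {n9 stuck-at-1}.
Only n9 stuck-at-1 is consistent with every test.

n9 stuck-at-1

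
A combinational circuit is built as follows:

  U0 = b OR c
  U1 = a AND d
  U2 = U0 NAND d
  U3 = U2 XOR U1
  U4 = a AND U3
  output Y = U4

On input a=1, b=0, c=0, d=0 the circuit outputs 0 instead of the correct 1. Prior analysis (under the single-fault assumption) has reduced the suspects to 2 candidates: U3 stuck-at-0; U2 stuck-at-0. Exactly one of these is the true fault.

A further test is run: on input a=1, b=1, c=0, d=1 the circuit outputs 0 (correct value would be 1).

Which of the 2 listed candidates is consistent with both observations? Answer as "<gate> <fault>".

Evaluate each candidate on input a=1, b=1, c=0, d=1:
  U3 stuck-at-0: U0=1, U1=1, U2=0, U3=0 [stuck-at-0], U4=0 → 0 — matches
  U2 stuck-at-0: U0=1, U1=1, U2=0 [stuck-at-0], U3=1, U4=1 → 1 — eliminated
Only U3 stuck-at-0 reproduces the observed 0.

U3 stuck-at-0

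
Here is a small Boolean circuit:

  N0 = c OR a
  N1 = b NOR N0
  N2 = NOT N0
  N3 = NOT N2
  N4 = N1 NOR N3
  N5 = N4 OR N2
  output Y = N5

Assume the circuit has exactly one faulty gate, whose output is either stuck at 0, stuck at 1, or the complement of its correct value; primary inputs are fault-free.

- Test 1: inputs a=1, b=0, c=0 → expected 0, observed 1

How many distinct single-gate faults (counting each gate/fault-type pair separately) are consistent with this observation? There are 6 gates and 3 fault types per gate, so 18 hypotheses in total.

Fault-free: N0=1, N1=0, N2=0, N3=1, N4=0, N5=0 → 0. Observed 1.
  N0: stuck-at-0, inverted output ✓; others ✗
  N1: none of the 3 fault types match ✗
  N2: stuck-at-1, inverted output ✓; others ✗
  N3: stuck-at-0, inverted output ✓; others ✗
  N4: stuck-at-1, inverted output ✓; others ✗
  N5: stuck-at-1, inverted output ✓; others ✗
Consistent faults: {N0 stuck-at-0, N0 inverted output, N2 stuck-at-1, N2 inverted output, N3 stuck-at-0, N3 inverted output, N4 stuck-at-1, N4 inverted output, N5 stuck-at-1, N5 inverted output} — 10 in all.

10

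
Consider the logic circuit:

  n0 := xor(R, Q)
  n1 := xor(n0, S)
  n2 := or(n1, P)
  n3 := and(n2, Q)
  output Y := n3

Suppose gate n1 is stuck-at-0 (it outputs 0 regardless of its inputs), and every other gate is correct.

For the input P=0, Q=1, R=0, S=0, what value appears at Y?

0

Propagate with n1 forced: n0=1, n1=0 [stuck-at-0], n2=0, n3=0.
So Y = 0. (Without the fault it would be 1.)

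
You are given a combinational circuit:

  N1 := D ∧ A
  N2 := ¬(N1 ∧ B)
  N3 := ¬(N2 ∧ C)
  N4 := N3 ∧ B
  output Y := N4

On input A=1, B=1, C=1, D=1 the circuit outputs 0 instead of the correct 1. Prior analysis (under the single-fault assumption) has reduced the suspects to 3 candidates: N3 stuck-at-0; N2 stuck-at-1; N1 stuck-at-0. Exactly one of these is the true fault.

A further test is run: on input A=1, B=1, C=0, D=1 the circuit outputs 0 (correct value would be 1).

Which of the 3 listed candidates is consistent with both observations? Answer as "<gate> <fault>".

N3 stuck-at-0

Evaluate each candidate on input A=1, B=1, C=0, D=1:
  N3 stuck-at-0: N1=1, N2=0, N3=0 [stuck-at-0], N4=0 → 0 — matches
  N2 stuck-at-1: N1=1, N2=1 [stuck-at-1], N3=1, N4=1 → 1 — eliminated
  N1 stuck-at-0: N1=0 [stuck-at-0], N2=1, N3=1, N4=1 → 1 — eliminated
Only N3 stuck-at-0 reproduces the observed 0.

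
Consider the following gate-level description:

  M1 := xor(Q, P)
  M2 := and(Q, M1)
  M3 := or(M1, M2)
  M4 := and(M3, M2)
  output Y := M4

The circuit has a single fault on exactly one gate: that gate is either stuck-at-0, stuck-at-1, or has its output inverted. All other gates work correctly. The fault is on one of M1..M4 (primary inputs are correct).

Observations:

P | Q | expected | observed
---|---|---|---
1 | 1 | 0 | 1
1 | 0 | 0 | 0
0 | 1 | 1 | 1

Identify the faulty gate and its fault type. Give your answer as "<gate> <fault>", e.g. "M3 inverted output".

Fault-free values for test 1 (P=1, Q=1): M1=0, M2=0, M3=0, M4=0, giving Y=0. Observed 1.
Test 1: faults giving observed 1 are {M1 stuck-at-1, M1 inverted output, M2 stuck-at-1, M2 inverted output, M4 stuck-at-1, M4 inverted output}.
Test 2 (P=1, Q=0): fault-free M1=1, M2=0, M3=1, M4=0 → 0; observed 0. Eliminates M2 stuck-at-1, M2 inverted output, M4 stuck-at-1, M4 inverted output.
Test 3 (P=0, Q=1): fault-free M1=1, M2=1, M3=1, M4=1 → 1; observed 1. Eliminates M1 inverted output.
Only M1 stuck-at-1 is consistent with every test.

M1 stuck-at-1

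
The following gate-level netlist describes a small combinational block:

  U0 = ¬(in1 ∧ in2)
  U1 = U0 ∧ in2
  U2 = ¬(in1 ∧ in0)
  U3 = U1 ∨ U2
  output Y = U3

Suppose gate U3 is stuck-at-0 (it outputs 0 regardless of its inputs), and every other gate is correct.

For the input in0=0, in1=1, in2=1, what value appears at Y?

0

Propagate with U3 forced: U0=0, U1=0, U2=1, U3=0 [stuck-at-0].
So Y = 0. (Without the fault it would be 1.)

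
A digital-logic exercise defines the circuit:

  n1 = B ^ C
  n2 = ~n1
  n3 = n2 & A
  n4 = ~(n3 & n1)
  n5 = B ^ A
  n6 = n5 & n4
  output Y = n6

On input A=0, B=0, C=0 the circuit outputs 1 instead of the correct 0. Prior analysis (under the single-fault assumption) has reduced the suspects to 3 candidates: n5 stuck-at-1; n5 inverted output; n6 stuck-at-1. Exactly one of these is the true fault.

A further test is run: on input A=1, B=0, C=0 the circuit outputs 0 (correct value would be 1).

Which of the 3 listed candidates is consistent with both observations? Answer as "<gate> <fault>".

n5 inverted output

Evaluate each candidate on input A=1, B=0, C=0:
  n5 stuck-at-1: n1=0, n2=1, n3=1, n4=1, n5=1 [stuck-at-1], n6=1 → 1 — eliminated
  n5 inverted output: n1=0, n2=1, n3=1, n4=1, n5=0 [inverted output], n6=0 → 0 — matches
  n6 stuck-at-1: n1=0, n2=1, n3=1, n4=1, n5=1, n6=1 [stuck-at-1] → 1 — eliminated
Only n5 inverted output reproduces the observed 0.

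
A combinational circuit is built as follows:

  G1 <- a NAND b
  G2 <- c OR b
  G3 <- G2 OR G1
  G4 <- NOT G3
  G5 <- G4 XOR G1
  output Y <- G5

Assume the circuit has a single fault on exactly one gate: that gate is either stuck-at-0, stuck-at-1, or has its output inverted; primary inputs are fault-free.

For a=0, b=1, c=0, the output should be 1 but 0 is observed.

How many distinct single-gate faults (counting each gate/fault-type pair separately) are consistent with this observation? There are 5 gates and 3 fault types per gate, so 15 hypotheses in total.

8

Fault-free: G1=1, G2=1, G3=1, G4=0, G5=1 → 1. Observed 0.
  G1: stuck-at-0, inverted output ✓; others ✗
  G2: none of the 3 fault types match ✗
  G3: stuck-at-0, inverted output ✓; others ✗
  G4: stuck-at-1, inverted output ✓; others ✗
  G5: stuck-at-0, inverted output ✓; others ✗
Consistent faults: {G1 stuck-at-0, G1 inverted output, G3 stuck-at-0, G3 inverted output, G4 stuck-at-1, G4 inverted output, G5 stuck-at-0, G5 inverted output} — 8 in all.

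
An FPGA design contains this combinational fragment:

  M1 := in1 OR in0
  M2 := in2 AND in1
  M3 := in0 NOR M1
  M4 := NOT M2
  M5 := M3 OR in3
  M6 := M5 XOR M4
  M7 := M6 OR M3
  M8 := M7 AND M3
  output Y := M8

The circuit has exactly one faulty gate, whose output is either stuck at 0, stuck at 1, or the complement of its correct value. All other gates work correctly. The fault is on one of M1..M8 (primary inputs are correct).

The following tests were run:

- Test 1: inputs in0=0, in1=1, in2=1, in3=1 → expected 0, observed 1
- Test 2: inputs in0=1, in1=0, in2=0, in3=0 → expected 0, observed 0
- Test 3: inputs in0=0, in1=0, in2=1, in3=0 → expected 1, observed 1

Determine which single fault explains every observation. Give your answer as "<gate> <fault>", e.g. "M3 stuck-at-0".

M1 stuck-at-0

Fault-free values for test 1 (in0=0, in1=1, in2=1, in3=1): M1=1, M2=1, M3=0, M4=0, M5=1, M6=1, M7=1, M8=0, giving Y=0. Observed 1.
Test 1: faults giving observed 1 are {M1 stuck-at-0, M1 inverted output, M3 stuck-at-1, M3 inverted output, M8 stuck-at-1, M8 inverted output}.
Test 2 (in0=1, in1=0, in2=0, in3=0): fault-free M1=1, M2=0, M3=0, M4=1, M5=0, M6=1, M7=1, M8=0 → 0; observed 0. Eliminates M3 stuck-at-1, M3 inverted output, M8 stuck-at-1, M8 inverted output.
Test 3 (in0=0, in1=0, in2=1, in3=0): fault-free M1=0, M2=0, M3=1, M4=1, M5=1, M6=0, M7=1, M8=1 → 1; observed 1. Eliminates M1 inverted output.
Only M1 stuck-at-0 is consistent with every test.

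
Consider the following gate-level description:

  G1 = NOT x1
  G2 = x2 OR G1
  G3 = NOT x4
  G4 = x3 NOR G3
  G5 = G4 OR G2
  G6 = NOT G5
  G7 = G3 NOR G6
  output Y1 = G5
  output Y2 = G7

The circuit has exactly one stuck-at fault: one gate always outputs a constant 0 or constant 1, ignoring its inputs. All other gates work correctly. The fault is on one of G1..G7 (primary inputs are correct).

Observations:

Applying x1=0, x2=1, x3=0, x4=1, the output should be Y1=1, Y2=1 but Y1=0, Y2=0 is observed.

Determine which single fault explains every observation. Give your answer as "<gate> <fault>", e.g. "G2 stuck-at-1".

Fault-free values for test 1 (x1=0, x2=1, x3=0, x4=1): G1=1, G2=1, G3=0, G4=1, G5=1, G6=0, G7=1, giving Y1=1, Y2=1. Observed Y1=0, Y2=0.
Test 1: faults giving observed Y1=0, Y2=0 are {G5 stuck-at-0}.
Only G5 stuck-at-0 is consistent with every test.

G5 stuck-at-0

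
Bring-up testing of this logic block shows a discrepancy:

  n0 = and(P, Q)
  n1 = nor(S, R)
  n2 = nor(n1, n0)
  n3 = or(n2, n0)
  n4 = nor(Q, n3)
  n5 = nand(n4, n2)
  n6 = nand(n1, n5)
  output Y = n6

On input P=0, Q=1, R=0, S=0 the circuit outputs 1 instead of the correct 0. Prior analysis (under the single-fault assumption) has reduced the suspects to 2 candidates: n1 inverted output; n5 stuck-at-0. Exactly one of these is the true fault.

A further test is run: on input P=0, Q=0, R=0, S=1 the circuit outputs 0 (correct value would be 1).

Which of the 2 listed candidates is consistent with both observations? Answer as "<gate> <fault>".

Evaluate each candidate on input P=0, Q=0, R=0, S=1:
  n1 inverted output: n0=0, n1=1 [inverted output], n2=0, n3=0, n4=1, n5=1, n6=0 → 0 — matches
  n5 stuck-at-0: n0=0, n1=0, n2=1, n3=1, n4=0, n5=0 [stuck-at-0], n6=1 → 1 — eliminated
Only n1 inverted output reproduces the observed 0.

n1 inverted output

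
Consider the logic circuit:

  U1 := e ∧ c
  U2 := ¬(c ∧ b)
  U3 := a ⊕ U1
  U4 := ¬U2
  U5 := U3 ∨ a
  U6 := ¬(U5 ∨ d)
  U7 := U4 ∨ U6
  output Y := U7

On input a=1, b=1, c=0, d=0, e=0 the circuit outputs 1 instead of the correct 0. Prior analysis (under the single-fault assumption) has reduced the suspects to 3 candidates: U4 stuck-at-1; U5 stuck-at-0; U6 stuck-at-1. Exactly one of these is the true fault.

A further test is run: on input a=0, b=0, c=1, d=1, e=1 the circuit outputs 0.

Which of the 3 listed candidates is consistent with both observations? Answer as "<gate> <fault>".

U5 stuck-at-0

Evaluate each candidate on input a=0, b=0, c=1, d=1, e=1:
  U4 stuck-at-1: U1=1, U2=1, U3=1, U4=1 [stuck-at-1], U5=1, U6=0, U7=1 → 1 — eliminated
  U5 stuck-at-0: U1=1, U2=1, U3=1, U4=0, U5=0 [stuck-at-0], U6=0, U7=0 → 0 — matches
  U6 stuck-at-1: U1=1, U2=1, U3=1, U4=0, U5=1, U6=1 [stuck-at-1], U7=1 → 1 — eliminated
Only U5 stuck-at-0 reproduces the observed 0.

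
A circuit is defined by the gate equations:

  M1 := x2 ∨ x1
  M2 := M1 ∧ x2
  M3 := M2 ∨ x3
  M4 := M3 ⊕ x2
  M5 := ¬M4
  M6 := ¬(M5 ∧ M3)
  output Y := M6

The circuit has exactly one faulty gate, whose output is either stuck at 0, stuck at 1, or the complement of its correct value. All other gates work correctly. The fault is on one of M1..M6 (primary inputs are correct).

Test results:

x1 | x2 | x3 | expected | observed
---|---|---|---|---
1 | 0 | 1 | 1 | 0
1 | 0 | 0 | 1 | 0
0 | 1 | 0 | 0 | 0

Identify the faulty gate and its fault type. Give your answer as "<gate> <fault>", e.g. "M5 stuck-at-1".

Fault-free values for test 1 (x1=1, x2=0, x3=1): M1=1, M2=0, M3=1, M4=1, M5=0, M6=1, giving Y=1. Observed 0.
Test 1: faults giving observed 0 are {M4 stuck-at-0, M4 inverted output, M5 stuck-at-1, M5 inverted output, M6 stuck-at-0, M6 inverted output}.
Test 2 (x1=1, x2=0, x3=0): fault-free M1=1, M2=0, M3=0, M4=0, M5=1, M6=1 → 1; observed 0. Eliminates M4 stuck-at-0, M4 inverted output, M5 stuck-at-1, M5 inverted output.
Test 3 (x1=0, x2=1, x3=0): fault-free M1=1, M2=1, M3=1, M4=0, M5=1, M6=0 → 0; observed 0. Eliminates M6 inverted output.
Only M6 stuck-at-0 is consistent with every test.

M6 stuck-at-0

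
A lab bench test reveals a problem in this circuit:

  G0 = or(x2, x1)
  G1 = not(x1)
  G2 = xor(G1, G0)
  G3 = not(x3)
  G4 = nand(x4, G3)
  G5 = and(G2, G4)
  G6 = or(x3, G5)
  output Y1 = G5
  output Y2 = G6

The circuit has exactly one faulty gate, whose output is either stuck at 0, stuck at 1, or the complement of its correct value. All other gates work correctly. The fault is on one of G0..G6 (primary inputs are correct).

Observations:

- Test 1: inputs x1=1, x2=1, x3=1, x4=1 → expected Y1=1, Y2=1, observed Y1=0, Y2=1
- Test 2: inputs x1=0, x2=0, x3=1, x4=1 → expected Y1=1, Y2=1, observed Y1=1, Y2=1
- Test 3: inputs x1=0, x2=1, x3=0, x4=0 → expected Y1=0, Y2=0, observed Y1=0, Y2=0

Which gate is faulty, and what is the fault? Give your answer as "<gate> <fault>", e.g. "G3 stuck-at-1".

Fault-free values for test 1 (x1=1, x2=1, x3=1, x4=1): G0=1, G1=0, G2=1, G3=0, G4=1, G5=1, G6=1, giving Y1=1, Y2=1. Observed Y1=0, Y2=1.
Test 1: faults giving observed Y1=0, Y2=1 are {G0 stuck-at-0, G0 inverted output, G1 stuck-at-1, G1 inverted output, G2 stuck-at-0, G2 inverted output, G3 stuck-at-1, G3 inverted output, G4 stuck-at-0, G4 inverted output, G5 stuck-at-0, G5 inverted output}.
Test 2 (x1=0, x2=0, x3=1, x4=1): fault-free G0=0, G1=1, G2=1, G3=0, G4=1, G5=1, G6=1 → Y1=1, Y2=1; observed Y1=1, Y2=1. Eliminates G0 inverted output, G1 inverted output, G2 stuck-at-0, G2 inverted output, G3 stuck-at-1, G3 inverted output, G4 stuck-at-0, G4 inverted output, G5 stuck-at-0, G5 inverted output.
Test 3 (x1=0, x2=1, x3=0, x4=0): fault-free G0=1, G1=1, G2=0, G3=1, G4=1, G5=0, G6=0 → Y1=0, Y2=0; observed Y1=0, Y2=0. Eliminates G0 stuck-at-0.
Only G1 stuck-at-1 is consistent with every test.

G1 stuck-at-1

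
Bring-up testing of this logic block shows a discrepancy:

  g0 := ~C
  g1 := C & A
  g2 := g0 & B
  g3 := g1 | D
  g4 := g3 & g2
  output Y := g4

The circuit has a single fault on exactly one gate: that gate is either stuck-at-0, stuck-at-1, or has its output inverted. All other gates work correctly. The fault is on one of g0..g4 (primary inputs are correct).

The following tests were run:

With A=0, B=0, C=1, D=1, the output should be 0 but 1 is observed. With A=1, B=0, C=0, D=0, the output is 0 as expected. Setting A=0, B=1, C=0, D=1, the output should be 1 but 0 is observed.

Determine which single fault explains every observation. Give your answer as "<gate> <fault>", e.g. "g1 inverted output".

g2 inverted output

Fault-free values for test 1 (A=0, B=0, C=1, D=1): g0=0, g1=0, g2=0, g3=1, g4=0, giving Y=0. Observed 1.
Test 1: faults giving observed 1 are {g2 stuck-at-1, g2 inverted output, g4 stuck-at-1, g4 inverted output}.
Test 2 (A=1, B=0, C=0, D=0): fault-free g0=1, g1=0, g2=0, g3=0, g4=0 → 0; observed 0. Eliminates g4 stuck-at-1, g4 inverted output.
Test 3 (A=0, B=1, C=0, D=1): fault-free g0=1, g1=0, g2=1, g3=1, g4=1 → 1; observed 0. Eliminates g2 stuck-at-1.
Only g2 inverted output is consistent with every test.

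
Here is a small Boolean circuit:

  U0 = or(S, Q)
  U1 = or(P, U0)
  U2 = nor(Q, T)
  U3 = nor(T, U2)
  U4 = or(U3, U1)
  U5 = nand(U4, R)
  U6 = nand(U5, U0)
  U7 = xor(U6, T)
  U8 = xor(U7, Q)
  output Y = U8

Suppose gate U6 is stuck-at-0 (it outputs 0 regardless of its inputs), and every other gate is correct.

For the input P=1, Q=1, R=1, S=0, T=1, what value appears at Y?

Propagate with U6 forced: U0=1, U1=1, U2=0, U3=0, U4=1, U5=0, U6=0 [stuck-at-0], U7=1, U8=0.
So Y = 0. (Without the fault it would be 1.)

0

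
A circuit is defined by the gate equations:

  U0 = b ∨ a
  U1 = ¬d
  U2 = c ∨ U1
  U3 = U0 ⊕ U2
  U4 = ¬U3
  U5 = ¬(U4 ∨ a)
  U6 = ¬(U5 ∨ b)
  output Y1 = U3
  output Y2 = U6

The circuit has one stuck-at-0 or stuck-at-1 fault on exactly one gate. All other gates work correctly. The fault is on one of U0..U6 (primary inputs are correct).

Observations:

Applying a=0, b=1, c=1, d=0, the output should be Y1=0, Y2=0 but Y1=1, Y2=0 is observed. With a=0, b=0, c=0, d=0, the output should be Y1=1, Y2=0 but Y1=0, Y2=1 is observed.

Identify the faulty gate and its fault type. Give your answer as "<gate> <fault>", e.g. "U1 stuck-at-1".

U2 stuck-at-0

Fault-free values for test 1 (a=0, b=1, c=1, d=0): U0=1, U1=1, U2=1, U3=0, U4=1, U5=0, U6=0, giving Y1=0, Y2=0. Observed Y1=1, Y2=0.
Test 1: faults giving observed Y1=1, Y2=0 are {U0 stuck-at-0, U2 stuck-at-0, U3 stuck-at-1}.
Test 2 (a=0, b=0, c=0, d=0): fault-free U0=0, U1=1, U2=1, U3=1, U4=0, U5=1, U6=0 → Y1=1, Y2=0; observed Y1=0, Y2=1. Eliminates U0 stuck-at-0, U3 stuck-at-1.
Only U2 stuck-at-0 is consistent with every test.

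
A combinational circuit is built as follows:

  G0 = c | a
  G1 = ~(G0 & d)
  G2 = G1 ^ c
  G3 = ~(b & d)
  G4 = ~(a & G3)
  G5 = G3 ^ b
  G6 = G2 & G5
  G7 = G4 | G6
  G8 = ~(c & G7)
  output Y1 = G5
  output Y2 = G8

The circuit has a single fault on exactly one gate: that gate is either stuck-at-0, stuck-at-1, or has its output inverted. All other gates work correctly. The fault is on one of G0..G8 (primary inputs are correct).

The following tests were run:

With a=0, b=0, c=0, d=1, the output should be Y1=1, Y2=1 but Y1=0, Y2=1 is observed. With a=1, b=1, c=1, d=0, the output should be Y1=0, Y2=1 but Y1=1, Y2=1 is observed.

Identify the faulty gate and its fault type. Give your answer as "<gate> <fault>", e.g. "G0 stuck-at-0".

G5 inverted output

Fault-free values for test 1 (a=0, b=0, c=0, d=1): G0=0, G1=1, G2=1, G3=1, G4=1, G5=1, G6=1, G7=1, G8=1, giving Y1=1, Y2=1. Observed Y1=0, Y2=1.
Test 1: faults giving observed Y1=0, Y2=1 are {G3 stuck-at-0, G3 inverted output, G5 stuck-at-0, G5 inverted output}.
Test 2 (a=1, b=1, c=1, d=0): fault-free G0=1, G1=1, G2=0, G3=1, G4=0, G5=0, G6=0, G7=0, G8=1 → Y1=0, Y2=1; observed Y1=1, Y2=1. Eliminates G3 stuck-at-0, G3 inverted output, G5 stuck-at-0.
Only G5 inverted output is consistent with every test.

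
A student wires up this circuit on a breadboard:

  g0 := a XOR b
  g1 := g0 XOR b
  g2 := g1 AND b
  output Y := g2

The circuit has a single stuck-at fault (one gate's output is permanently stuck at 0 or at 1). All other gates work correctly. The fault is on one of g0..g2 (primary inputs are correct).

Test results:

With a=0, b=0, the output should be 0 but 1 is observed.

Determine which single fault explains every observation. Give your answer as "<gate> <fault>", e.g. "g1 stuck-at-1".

g2 stuck-at-1

Fault-free values for test 1 (a=0, b=0): g0=0, g1=0, g2=0, giving Y=0. Observed 1.
Test 1: faults giving observed 1 are {g2 stuck-at-1}.
Only g2 stuck-at-1 is consistent with every test.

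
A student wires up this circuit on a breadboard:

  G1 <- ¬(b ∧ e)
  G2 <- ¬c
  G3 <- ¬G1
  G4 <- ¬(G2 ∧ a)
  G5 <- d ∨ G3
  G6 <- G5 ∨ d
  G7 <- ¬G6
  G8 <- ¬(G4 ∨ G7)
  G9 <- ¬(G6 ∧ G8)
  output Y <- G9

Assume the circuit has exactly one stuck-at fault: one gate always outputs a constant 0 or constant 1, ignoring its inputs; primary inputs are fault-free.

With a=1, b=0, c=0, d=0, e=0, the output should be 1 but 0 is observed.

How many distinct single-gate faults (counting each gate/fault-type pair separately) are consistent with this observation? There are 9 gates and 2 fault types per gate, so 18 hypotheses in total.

Fault-free: G1=1, G2=1, G3=0, G4=0, G5=0, G6=0, G7=1, G8=0, G9=1 → 1. Observed 0.
  G1: stuck-at-0 ✓; others ✗
  G2: none of the 2 fault types match ✗
  G3: stuck-at-1 ✓; others ✗
  G4: none of the 2 fault types match ✗
  G5: stuck-at-1 ✓; others ✗
  G6: stuck-at-1 ✓; others ✗
  G7: none of the 2 fault types match ✗
  G8: none of the 2 fault types match ✗
  G9: stuck-at-0 ✓; others ✗
Consistent faults: {G1 stuck-at-0, G3 stuck-at-1, G5 stuck-at-1, G6 stuck-at-1, G9 stuck-at-0} — 5 in all.

5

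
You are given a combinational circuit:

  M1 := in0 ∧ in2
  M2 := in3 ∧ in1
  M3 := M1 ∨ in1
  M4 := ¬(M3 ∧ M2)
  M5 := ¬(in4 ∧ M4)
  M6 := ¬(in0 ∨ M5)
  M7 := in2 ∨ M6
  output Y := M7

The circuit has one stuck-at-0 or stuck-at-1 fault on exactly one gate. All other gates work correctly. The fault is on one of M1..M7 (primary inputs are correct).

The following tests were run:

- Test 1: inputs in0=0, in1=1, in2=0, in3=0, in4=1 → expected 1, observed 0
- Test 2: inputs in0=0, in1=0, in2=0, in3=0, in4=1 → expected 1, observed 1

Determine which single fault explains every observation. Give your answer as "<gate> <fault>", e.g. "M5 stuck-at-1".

Fault-free values for test 1 (in0=0, in1=1, in2=0, in3=0, in4=1): M1=0, M2=0, M3=1, M4=1, M5=0, M6=1, M7=1, giving Y=1. Observed 0.
Test 1: faults giving observed 0 are {M2 stuck-at-1, M4 stuck-at-0, M5 stuck-at-1, M6 stuck-at-0, M7 stuck-at-0}.
Test 2 (in0=0, in1=0, in2=0, in3=0, in4=1): fault-free M1=0, M2=0, M3=0, M4=1, M5=0, M6=1, M7=1 → 1; observed 1. Eliminates M4 stuck-at-0, M5 stuck-at-1, M6 stuck-at-0, M7 stuck-at-0.
Only M2 stuck-at-1 is consistent with every test.

M2 stuck-at-1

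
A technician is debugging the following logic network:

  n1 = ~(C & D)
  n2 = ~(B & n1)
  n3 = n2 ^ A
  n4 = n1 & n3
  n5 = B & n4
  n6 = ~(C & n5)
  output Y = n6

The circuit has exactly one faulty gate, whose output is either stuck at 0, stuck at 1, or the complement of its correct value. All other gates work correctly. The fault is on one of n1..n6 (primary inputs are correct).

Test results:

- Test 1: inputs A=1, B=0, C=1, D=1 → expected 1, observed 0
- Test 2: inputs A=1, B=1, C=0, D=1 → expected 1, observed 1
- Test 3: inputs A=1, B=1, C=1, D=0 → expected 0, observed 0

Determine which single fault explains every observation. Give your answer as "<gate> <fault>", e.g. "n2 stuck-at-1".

n5 stuck-at-1

Fault-free values for test 1 (A=1, B=0, C=1, D=1): n1=0, n2=1, n3=0, n4=0, n5=0, n6=1, giving Y=1. Observed 0.
Test 1: faults giving observed 0 are {n5 stuck-at-1, n5 inverted output, n6 stuck-at-0, n6 inverted output}.
Test 2 (A=1, B=1, C=0, D=1): fault-free n1=1, n2=0, n3=1, n4=1, n5=1, n6=1 → 1; observed 1. Eliminates n6 stuck-at-0, n6 inverted output.
Test 3 (A=1, B=1, C=1, D=0): fault-free n1=1, n2=0, n3=1, n4=1, n5=1, n6=0 → 0; observed 0. Eliminates n5 inverted output.
Only n5 stuck-at-1 is consistent with every test.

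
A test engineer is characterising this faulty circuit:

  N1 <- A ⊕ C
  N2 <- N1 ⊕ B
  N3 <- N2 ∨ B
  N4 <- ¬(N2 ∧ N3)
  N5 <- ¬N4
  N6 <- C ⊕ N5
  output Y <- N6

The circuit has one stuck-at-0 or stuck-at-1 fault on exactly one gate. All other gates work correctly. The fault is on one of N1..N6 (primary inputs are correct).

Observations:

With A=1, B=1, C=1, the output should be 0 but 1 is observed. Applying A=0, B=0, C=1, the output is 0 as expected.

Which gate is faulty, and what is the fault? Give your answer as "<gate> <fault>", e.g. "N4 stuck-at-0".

N1 stuck-at-1

Fault-free values for test 1 (A=1, B=1, C=1): N1=0, N2=1, N3=1, N4=0, N5=1, N6=0, giving Y=0. Observed 1.
Test 1: faults giving observed 1 are {N1 stuck-at-1, N2 stuck-at-0, N3 stuck-at-0, N4 stuck-at-1, N5 stuck-at-0, N6 stuck-at-1}.
Test 2 (A=0, B=0, C=1): fault-free N1=1, N2=1, N3=1, N4=0, N5=1, N6=0 → 0; observed 0. Eliminates N2 stuck-at-0, N3 stuck-at-0, N4 stuck-at-1, N5 stuck-at-0, N6 stuck-at-1.
Only N1 stuck-at-1 is consistent with every test.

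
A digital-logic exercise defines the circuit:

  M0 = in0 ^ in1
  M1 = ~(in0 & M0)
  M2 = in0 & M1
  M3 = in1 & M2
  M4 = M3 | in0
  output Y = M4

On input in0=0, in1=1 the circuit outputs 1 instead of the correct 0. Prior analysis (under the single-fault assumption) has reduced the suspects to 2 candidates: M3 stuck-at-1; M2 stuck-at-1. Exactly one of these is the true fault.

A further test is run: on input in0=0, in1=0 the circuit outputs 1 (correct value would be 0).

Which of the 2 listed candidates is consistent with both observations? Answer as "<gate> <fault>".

Evaluate each candidate on input in0=0, in1=0:
  M3 stuck-at-1: M0=0, M1=1, M2=0, M3=1 [stuck-at-1], M4=1 → 1 — matches
  M2 stuck-at-1: M0=0, M1=1, M2=1 [stuck-at-1], M3=0, M4=0 → 0 — eliminated
Only M3 stuck-at-1 reproduces the observed 1.

M3 stuck-at-1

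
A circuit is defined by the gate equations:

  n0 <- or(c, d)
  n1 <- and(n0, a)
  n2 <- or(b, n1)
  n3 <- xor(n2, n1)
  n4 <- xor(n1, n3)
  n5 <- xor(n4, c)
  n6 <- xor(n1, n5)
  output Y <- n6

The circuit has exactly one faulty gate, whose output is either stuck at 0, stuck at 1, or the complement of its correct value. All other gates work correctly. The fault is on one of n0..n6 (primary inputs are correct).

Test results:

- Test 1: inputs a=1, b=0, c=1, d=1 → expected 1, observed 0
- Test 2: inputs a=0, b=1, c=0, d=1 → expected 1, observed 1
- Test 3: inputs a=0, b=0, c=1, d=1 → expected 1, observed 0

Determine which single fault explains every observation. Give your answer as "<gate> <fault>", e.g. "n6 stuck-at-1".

n3 stuck-at-1

Fault-free values for test 1 (a=1, b=0, c=1, d=1): n0=1, n1=1, n2=1, n3=0, n4=1, n5=0, n6=1, giving Y=1. Observed 0.
Test 1: faults giving observed 0 are {n2 stuck-at-0, n2 inverted output, n3 stuck-at-1, n3 inverted output, n4 stuck-at-0, n4 inverted output, n5 stuck-at-1, n5 inverted output, n6 stuck-at-0, n6 inverted output}.
Test 2 (a=0, b=1, c=0, d=1): fault-free n0=1, n1=0, n2=1, n3=1, n4=1, n5=1, n6=1 → 1; observed 1. Eliminates n2 stuck-at-0, n2 inverted output, n3 inverted output, n4 stuck-at-0, n4 inverted output, n5 inverted output, n6 stuck-at-0, n6 inverted output.
Test 3 (a=0, b=0, c=1, d=1): fault-free n0=1, n1=0, n2=0, n3=0, n4=0, n5=1, n6=1 → 1; observed 0. Eliminates n5 stuck-at-1.
Only n3 stuck-at-1 is consistent with every test.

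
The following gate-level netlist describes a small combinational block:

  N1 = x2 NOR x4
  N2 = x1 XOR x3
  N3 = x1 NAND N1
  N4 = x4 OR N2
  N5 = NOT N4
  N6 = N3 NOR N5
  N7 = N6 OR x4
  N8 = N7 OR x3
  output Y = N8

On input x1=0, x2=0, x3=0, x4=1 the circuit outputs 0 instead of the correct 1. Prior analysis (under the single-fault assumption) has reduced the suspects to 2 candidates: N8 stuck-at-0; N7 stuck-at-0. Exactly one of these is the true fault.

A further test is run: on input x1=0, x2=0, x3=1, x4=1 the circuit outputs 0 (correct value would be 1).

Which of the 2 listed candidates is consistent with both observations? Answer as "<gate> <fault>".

N8 stuck-at-0

Evaluate each candidate on input x1=0, x2=0, x3=1, x4=1:
  N8 stuck-at-0: N1=0, N2=1, N3=1, N4=1, N5=0, N6=0, N7=1, N8=0 [stuck-at-0] → 0 — matches
  N7 stuck-at-0: N1=0, N2=1, N3=1, N4=1, N5=0, N6=0, N7=0 [stuck-at-0], N8=1 → 1 — eliminated
Only N8 stuck-at-0 reproduces the observed 0.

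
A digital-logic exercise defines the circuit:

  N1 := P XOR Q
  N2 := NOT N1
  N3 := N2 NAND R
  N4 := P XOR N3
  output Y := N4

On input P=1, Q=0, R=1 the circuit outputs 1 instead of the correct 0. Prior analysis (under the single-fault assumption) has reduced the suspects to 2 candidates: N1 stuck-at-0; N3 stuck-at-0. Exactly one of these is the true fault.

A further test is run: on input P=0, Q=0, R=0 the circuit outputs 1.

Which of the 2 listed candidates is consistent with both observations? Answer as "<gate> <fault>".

N1 stuck-at-0

Evaluate each candidate on input P=0, Q=0, R=0:
  N1 stuck-at-0: N1=0 [stuck-at-0], N2=1, N3=1, N4=1 → 1 — matches
  N3 stuck-at-0: N1=0, N2=1, N3=0 [stuck-at-0], N4=0 → 0 — eliminated
Only N1 stuck-at-0 reproduces the observed 1.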